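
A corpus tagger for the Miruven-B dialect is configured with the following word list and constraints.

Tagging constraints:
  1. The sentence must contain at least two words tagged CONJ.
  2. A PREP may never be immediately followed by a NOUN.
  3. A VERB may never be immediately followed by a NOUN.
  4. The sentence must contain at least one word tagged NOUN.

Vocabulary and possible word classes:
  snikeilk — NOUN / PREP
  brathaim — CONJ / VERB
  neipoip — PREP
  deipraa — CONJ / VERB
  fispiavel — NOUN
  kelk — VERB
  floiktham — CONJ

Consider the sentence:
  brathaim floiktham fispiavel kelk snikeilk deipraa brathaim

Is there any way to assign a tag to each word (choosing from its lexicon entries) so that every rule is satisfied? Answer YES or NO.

Candidates per position — 1:brathaim {CONJ,VERB}; 2:floiktham {CONJ}; 3:fispiavel {NOUN}; 4:kelk {VERB}; 5:snikeilk {NOUN,PREP}; 6:deipraa {CONJ,VERB}; 7:brathaim {CONJ,VERB}.
One satisfying assignment: VERB CONJ NOUN VERB PREP CONJ VERB.
Verifying each rule — rule 1 ok; rule 2 ok; rule 3 ok; rule 4 ok.

YES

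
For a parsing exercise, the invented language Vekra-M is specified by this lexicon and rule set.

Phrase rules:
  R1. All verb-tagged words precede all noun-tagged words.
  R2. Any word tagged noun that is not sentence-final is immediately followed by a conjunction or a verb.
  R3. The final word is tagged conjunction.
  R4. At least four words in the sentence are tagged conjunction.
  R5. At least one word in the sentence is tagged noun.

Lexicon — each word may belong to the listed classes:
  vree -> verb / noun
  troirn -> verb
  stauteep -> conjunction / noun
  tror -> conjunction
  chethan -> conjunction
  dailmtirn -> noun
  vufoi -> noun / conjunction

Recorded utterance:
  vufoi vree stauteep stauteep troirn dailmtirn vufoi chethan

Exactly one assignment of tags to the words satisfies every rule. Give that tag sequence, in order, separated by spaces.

conjunction verb conjunction conjunction verb noun conjunction conjunction

Candidates per position — 1:vufoi {noun,conjunction}; 2:vree {verb,noun}; 3:stauteep {conjunction,noun}; 4:stauteep {conjunction,noun}; 5:troirn {verb}; 6:dailmtirn {noun}; 7:vufoi {noun,conjunction}; 8:chethan {conjunction}.
At position 1, choosing noun makes rule 1 impossible to satisfy; hence conjunction.
At position 2, choosing noun makes rule 1 impossible to satisfy; hence verb.
At position 3, choosing noun makes rule 1 impossible to satisfy; hence conjunction.
At position 4, choosing noun makes rule 1 impossible to satisfy; hence conjunction.
At position 7, choosing noun makes rule 2 impossible to satisfy; hence conjunction.
The unique satisfying tagging is: conjunction verb conjunction conjunction verb noun conjunction conjunction.
Check: rule 1 holds; rule 2 holds; rule 3 holds; rule 4 holds; rule 5 holds.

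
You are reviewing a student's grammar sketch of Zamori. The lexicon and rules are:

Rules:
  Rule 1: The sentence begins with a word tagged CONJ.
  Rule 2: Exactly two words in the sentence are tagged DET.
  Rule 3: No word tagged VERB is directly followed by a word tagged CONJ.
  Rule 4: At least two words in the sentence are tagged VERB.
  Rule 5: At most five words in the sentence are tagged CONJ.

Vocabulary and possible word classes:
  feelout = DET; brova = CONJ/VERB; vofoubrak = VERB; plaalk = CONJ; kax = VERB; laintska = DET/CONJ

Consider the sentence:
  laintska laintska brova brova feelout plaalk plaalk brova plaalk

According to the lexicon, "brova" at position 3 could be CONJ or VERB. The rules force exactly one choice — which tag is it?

Candidates per position — 1:laintska {DET,CONJ}; 2:laintska {DET,CONJ}; 3:brova {CONJ,VERB}; 4:brova {CONJ,VERB}; 5:feelout {DET}; 6:plaalk {CONJ}; 7:plaalk {CONJ}; 8:brova {CONJ,VERB}; 9:plaalk {CONJ}.
Position 1: tagging it DET would leave rule 1 unsatisfiable, so it must be CONJ.
Position 2: tagging it CONJ would leave rule 2 unsatisfiable, so it must be DET.
Position 8: tagging it VERB would leave rule 3 unsatisfiable, so it must be CONJ.
Position 3: tagging it CONJ would leave rule 4 unsatisfiable, so it must be VERB.
Position 4: tagging it CONJ would leave rule 3 unsatisfiable, so it must be VERB.
That leaves exactly one tagging: CONJ DET VERB VERB DET CONJ CONJ CONJ CONJ.
Check: rule 1 satisfied; rule 2 satisfied; rule 3 satisfied; rule 4 satisfied; rule 5 satisfied.

VERB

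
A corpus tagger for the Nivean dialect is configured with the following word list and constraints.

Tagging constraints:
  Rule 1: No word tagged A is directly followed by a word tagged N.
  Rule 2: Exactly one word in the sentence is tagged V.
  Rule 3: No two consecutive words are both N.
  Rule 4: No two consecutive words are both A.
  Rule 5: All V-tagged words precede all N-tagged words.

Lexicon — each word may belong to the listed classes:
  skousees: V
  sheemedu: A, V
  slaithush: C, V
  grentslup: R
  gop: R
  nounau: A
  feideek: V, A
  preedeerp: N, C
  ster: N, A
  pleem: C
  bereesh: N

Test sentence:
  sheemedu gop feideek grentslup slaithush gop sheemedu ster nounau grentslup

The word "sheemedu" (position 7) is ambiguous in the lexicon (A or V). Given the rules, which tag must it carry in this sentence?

V

Candidates per position — 1:sheemedu {A,V}; 2:gop {R}; 3:feideek {V,A}; 4:grentslup {R}; 5:slaithush {C,V}; 6:gop {R}; 7:sheemedu {A,V}; 8:ster {N,A}; 9:nounau {A}; 10:grentslup {R}.
Position 8: tagging it A would leave rule 4 unsatisfiable, so it must be N.
Position 7: tagging it A would leave rule 1 unsatisfiable, so it must be V.
Position 1: tagging it V would leave rule 2 unsatisfiable, so it must be A.
Position 3: tagging it V would leave rule 2 unsatisfiable, so it must be A.
Position 5: tagging it V would leave rule 2 unsatisfiable, so it must be C.
So the tagging must be: A R A R C R V N A R.
Verifying each rule — rule 1 satisfied; rule 2 satisfied; rule 3 satisfied; rule 4 satisfied; rule 5 satisfied.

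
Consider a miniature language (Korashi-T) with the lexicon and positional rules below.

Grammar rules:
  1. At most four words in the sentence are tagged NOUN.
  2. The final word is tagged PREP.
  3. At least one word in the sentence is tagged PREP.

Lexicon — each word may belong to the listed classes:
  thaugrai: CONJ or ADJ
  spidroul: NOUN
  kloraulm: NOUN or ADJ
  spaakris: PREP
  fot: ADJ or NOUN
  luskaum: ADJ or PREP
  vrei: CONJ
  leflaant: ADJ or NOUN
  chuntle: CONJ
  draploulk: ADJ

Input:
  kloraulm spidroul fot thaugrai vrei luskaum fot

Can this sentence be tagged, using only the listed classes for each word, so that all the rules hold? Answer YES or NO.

NO

Candidates per position — 1:kloraulm {NOUN,ADJ}; 2:spidroul {NOUN}; 3:fot {ADJ,NOUN}; 4:thaugrai {CONJ,ADJ}; 5:vrei {CONJ}; 6:luskaum {ADJ,PREP}; 7:fot {ADJ,NOUN}.
Rule 2 cannot be satisfied by any choice of tags from the lexicon.
So there is no consistent tagging.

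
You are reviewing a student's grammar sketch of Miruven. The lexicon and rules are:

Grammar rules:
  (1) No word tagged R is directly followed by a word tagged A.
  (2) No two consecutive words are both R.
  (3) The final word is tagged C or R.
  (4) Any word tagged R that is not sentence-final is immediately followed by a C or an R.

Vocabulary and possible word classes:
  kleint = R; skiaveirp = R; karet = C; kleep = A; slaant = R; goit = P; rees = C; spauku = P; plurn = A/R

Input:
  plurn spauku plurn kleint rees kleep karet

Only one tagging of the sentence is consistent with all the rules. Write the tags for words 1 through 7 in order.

A P A R C A C

Candidates per position — 1:plurn {A,R}; 2:spauku {P}; 3:plurn {A,R}; 4:kleint {R}; 5:rees {C}; 6:kleep {A}; 7:karet {C}.
Position 1: tagging it R would leave rule 4 unsatisfiable, so it must be A.
Position 3: tagging it R would leave rule 2 unsatisfiable, so it must be A.
The only consistent sequence is: A P A R C A C.
Check: rule 1 satisfied; rule 2 satisfied; rule 3 satisfied; rule 4 satisfied.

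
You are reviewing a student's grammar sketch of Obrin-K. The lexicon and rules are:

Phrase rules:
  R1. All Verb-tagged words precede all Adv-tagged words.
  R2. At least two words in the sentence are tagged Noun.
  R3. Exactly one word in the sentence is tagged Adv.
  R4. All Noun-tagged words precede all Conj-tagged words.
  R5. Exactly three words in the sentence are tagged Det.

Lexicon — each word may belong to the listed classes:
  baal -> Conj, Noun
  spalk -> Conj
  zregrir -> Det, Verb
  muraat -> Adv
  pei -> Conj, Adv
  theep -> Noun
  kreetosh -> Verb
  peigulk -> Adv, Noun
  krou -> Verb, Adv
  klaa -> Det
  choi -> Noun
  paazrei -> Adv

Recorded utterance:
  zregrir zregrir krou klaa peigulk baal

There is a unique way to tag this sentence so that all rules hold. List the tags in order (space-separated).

Candidates per position — 1:zregrir {Det,Verb}; 2:zregrir {Det,Verb}; 3:krou {Verb,Adv}; 4:klaa {Det}; 5:peigulk {Adv,Noun}; 6:baal {Conj,Noun}.
Word 1 cannot be Verb — rule 5 would then fail for every completion. It is Det.
Word 2 cannot be Verb — rule 5 would then fail for every completion. It is Det.
Word 5 cannot be Adv — rule 2 would then fail for every completion. It is Noun.
Word 6 cannot be Conj — rule 2 would then fail for every completion. It is Noun.
Word 3 cannot be Verb — rule 3 would then fail for every completion. It is Adv.
The only consistent sequence is: Det Det Adv Det Noun Noun.
Checking: rule 1 holds; rule 2 holds; rule 3 holds; rule 4 holds; rule 5 holds.

Det Det Adv Det Noun Noun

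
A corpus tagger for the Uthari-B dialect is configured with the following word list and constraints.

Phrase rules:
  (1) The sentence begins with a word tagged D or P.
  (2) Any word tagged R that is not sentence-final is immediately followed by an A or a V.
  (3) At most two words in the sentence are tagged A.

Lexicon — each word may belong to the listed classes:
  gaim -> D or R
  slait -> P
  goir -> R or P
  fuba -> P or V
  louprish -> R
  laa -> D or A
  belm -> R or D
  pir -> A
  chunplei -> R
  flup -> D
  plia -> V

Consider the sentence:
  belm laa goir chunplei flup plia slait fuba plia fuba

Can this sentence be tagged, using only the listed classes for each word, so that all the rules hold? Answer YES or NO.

NO

Candidates per position — 1:belm {R,D}; 2:laa {D,A}; 3:goir {R,P}; 4:chunplei {R}; 5:flup {D}; 6:plia {V}; 7:slait {P}; 8:fuba {P,V}; 9:plia {V}; 10:fuba {P,V}.
Rule 2 cannot be satisfied by any choice of tags from the lexicon.
So there is no consistent tagging.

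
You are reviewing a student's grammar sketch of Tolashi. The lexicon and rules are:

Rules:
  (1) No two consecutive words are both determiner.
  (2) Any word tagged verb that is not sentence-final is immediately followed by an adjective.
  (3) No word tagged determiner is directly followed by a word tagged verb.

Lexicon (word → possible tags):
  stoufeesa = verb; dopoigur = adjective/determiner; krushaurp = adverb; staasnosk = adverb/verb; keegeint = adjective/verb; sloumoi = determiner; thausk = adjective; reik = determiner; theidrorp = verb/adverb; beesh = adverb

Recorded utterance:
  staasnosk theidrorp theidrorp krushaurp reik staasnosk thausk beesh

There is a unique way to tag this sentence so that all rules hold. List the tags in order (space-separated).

Candidates per position — 1:staasnosk {adverb,verb}; 2:theidrorp {verb,adverb}; 3:theidrorp {verb,adverb}; 4:krushaurp {adverb}; 5:reik {determiner}; 6:staasnosk {adverb,verb}; 7:thausk {adjective}; 8:beesh {adverb}.
Word 1 cannot be verb — rule 2 would then fail for every completion. It is adverb.
Word 2 cannot be verb — rule 2 would then fail for every completion. It is adverb.
Word 3 cannot be verb — rule 2 would then fail for every completion. It is adverb.
Word 6 cannot be verb — rule 3 would then fail for every completion. It is adverb.
The only consistent sequence is: adverb adverb adverb adverb determiner adverb adjective adverb.
Verifying each rule — rule 1 ✓; rule 2 ✓; rule 3 ✓.

adverb adverb adverb adverb determiner adverb adjective adverb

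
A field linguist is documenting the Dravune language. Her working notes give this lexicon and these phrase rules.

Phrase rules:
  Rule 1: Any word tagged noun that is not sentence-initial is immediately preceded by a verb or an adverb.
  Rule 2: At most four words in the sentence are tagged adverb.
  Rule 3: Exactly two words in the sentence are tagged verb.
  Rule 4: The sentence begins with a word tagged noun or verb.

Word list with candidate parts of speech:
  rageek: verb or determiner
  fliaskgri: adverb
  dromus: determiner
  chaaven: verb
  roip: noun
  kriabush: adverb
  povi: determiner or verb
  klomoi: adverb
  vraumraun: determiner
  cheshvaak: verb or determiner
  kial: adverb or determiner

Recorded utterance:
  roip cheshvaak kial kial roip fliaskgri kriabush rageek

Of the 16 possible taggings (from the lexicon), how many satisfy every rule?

2

Candidates per position — 1:roip {noun}; 2:cheshvaak {verb,determiner}; 3:kial {adverb,determiner}; 4:kial {adverb,determiner}; 5:roip {noun}; 6:fliaskgri {adverb}; 7:kriabush {adverb}; 8:rageek {verb,determiner}.
There are 16 candidate sequences in total.
The sequences that satisfy every rule: noun verb adverb adverb noun adverb adverb verb; noun verb determiner adverb noun adverb adverb verb.
Count = 2.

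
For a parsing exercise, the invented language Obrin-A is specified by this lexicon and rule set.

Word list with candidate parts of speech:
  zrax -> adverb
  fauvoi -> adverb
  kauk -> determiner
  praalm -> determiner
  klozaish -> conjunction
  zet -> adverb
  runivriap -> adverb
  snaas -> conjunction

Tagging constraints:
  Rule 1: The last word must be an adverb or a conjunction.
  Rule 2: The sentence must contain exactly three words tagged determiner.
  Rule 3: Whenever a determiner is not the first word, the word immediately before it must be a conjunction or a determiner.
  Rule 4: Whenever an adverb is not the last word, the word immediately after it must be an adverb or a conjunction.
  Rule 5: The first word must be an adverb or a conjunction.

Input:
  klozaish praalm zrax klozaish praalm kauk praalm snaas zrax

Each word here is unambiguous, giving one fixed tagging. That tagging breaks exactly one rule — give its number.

Fixed tagging: conjunction determiner adverb conjunction determiner determiner determiner conjunction adverb.
Checking each rule: R1 ✓, R2 ✗, R3 ✓, R4 ✓, R5 ✓.
Only rule 2 fails.

2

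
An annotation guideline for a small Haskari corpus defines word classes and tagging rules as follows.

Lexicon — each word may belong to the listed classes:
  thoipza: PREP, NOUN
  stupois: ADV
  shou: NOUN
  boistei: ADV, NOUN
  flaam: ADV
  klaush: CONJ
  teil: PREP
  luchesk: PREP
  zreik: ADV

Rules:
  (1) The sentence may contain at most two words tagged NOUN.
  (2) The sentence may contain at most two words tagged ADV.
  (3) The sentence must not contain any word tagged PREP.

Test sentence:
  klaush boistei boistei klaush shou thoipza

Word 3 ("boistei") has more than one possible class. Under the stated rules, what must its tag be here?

ADV

Candidates per position — 1:klaush {CONJ}; 2:boistei {ADV,NOUN}; 3:boistei {ADV,NOUN}; 4:klaush {CONJ}; 5:shou {NOUN}; 6:thoipza {PREP,NOUN}.
Position 6: tagging it PREP would leave rule 3 unsatisfiable, so it must be NOUN.
Position 2: tagging it NOUN would leave rule 1 unsatisfiable, so it must be ADV.
Position 3: tagging it NOUN would leave rule 1 unsatisfiable, so it must be ADV.
That leaves exactly one tagging: CONJ ADV ADV CONJ NOUN NOUN.
Check: rule 1 ok; rule 2 ok; rule 3 ok.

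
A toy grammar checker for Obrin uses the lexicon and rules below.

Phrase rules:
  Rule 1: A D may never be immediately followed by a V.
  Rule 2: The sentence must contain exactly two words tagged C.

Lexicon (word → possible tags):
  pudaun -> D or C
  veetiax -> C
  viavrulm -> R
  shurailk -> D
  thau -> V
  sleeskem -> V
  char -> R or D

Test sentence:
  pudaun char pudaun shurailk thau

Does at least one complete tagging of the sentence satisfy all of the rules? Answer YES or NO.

NO

Candidates per position — 1:pudaun {D,C}; 2:char {R,D}; 3:pudaun {D,C}; 4:shurailk {D}; 5:thau {V}.
Rule 1 cannot be satisfied by any choice of tags from the lexicon.
So there is no consistent tagging.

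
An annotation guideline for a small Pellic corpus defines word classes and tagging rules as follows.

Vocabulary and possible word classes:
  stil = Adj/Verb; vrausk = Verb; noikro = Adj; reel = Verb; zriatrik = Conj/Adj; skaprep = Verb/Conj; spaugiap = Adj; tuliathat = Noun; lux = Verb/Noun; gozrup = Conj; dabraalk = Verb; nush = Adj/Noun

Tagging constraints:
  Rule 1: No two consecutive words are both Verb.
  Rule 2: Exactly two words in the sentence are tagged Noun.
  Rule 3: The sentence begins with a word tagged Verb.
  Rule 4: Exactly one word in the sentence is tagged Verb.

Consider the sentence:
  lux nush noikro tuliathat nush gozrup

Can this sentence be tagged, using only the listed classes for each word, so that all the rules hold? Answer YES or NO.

Candidates per position — 1:lux {Verb,Noun}; 2:nush {Adj,Noun}; 3:noikro {Adj}; 4:tuliathat {Noun}; 5:nush {Adj,Noun}; 6:gozrup {Conj}.
One satisfying assignment: Verb Noun Adj Noun Adj Conj.
Verifying each rule — rule 1 holds; rule 2 holds; rule 3 holds; rule 4 holds.

YES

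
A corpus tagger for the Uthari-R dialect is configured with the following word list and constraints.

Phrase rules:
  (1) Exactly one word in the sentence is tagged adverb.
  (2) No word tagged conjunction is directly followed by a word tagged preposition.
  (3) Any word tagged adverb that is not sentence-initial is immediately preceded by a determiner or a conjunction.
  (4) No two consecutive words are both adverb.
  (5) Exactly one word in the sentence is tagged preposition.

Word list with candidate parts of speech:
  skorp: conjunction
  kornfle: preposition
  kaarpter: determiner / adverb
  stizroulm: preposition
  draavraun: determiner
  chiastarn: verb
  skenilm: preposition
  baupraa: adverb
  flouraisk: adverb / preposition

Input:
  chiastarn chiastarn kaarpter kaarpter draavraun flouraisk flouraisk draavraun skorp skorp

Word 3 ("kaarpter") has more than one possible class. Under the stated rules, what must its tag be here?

determiner

Candidates per position — 1:chiastarn {verb}; 2:chiastarn {verb}; 3:kaarpter {determiner,adverb}; 4:kaarpter {determiner,adverb}; 5:draavraun {determiner}; 6:flouraisk {adverb,preposition}; 7:flouraisk {adverb,preposition}; 8:draavraun {determiner}; 9:skorp {conjunction}; 10:skorp {conjunction}.
Word 3 cannot be adverb — rule 3 would then fail for every completion. It is determiner.
Word 7 cannot be adverb — rule 3 would then fail for every completion. It is preposition.
Word 6 cannot be preposition — rule 5 would then fail for every completion. It is adverb.
Word 4 cannot be adverb — rule 1 would then fail for every completion. It is determiner.
So the tagging must be: verb verb determiner determiner determiner adverb preposition determiner conjunction conjunction.
Check: rule 1 ✓; rule 2 ✓; rule 3 ✓; rule 4 ✓; rule 5 ✓.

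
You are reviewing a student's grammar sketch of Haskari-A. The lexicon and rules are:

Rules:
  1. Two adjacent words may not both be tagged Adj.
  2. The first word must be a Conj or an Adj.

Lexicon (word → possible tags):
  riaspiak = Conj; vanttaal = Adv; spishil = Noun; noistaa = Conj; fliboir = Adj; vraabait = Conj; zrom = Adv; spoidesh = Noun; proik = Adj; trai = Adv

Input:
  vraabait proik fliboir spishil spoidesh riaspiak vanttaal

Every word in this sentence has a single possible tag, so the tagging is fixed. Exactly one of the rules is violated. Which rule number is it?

Fixed tagging: Conj Adj Adj Noun Noun Conj Adv.
Checking each rule: R1 violated, R2 holds.
Only rule 1 fails.

1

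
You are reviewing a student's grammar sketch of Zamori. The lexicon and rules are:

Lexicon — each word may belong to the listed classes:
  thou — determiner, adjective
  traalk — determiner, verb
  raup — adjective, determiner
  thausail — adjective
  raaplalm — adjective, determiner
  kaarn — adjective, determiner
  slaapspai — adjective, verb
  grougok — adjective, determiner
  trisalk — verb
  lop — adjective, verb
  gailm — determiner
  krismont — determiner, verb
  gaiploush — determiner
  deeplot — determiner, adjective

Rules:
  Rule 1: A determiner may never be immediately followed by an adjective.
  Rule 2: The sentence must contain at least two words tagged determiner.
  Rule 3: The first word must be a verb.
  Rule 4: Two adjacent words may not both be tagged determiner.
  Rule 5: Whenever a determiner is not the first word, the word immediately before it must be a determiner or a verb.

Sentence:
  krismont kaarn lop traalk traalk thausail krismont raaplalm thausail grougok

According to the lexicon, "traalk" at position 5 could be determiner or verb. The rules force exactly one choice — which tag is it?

verb

Candidates per position — 1:krismont {determiner,verb}; 2:kaarn {adjective,determiner}; 3:lop {adjective,verb}; 4:traalk {determiner,verb}; 5:traalk {determiner,verb}; 6:thausail {adjective}; 7:krismont {determiner,verb}; 8:raaplalm {adjective,determiner}; 9:thausail {adjective}; 10:grougok {adjective,determiner}.
If word 1 were determiner, no tagging could satisfy rule 3; so word 1 is verb.
If word 5 were determiner, no tagging could satisfy rule 1; so word 5 is verb.
If word 7 were determiner, no tagging could satisfy rule 1; so word 7 is verb.
If word 8 were determiner, no tagging could satisfy rule 1; so word 8 is adjective.
If word 10 were determiner, no tagging could satisfy rule 5; so word 10 is adjective.
If word 2 were adjective, no tagging could satisfy rule 2; so word 2 is determiner.
If word 3 were adjective, no tagging could satisfy rule 1; so word 3 is verb.
If word 4 were verb, no tagging could satisfy rule 2; so word 4 is determiner.
That leaves exactly one tagging: verb determiner verb determiner verb adjective verb adjective adjective adjective.
Rule-by-rule: rule 1 ✓; rule 2 ✓; rule 3 ✓; rule 4 ✓; rule 5 ✓.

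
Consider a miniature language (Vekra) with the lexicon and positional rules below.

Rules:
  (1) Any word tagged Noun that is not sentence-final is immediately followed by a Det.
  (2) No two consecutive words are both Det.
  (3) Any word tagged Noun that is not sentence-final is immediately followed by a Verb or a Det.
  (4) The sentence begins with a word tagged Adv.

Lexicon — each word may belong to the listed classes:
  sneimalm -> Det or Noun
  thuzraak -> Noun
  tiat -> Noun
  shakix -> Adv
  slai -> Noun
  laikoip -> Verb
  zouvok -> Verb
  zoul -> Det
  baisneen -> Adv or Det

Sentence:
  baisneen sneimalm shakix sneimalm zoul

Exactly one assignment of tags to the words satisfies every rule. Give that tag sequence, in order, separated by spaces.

Candidates per position — 1:baisneen {Adv,Det}; 2:sneimalm {Det,Noun}; 3:shakix {Adv}; 4:sneimalm {Det,Noun}; 5:zoul {Det}.
Word 1 cannot be Det — rule 4 would then fail for every completion. It is Adv.
Word 2 cannot be Noun — rule 1 would then fail for every completion. It is Det.
Word 4 cannot be Det — rule 2 would then fail for every completion. It is Noun.
The unique satisfying tagging is: Adv Det Adv Noun Det.
Verifying each rule — rule 1 ok; rule 2 ok; rule 3 ok; rule 4 ok.

Adv Det Adv Noun Det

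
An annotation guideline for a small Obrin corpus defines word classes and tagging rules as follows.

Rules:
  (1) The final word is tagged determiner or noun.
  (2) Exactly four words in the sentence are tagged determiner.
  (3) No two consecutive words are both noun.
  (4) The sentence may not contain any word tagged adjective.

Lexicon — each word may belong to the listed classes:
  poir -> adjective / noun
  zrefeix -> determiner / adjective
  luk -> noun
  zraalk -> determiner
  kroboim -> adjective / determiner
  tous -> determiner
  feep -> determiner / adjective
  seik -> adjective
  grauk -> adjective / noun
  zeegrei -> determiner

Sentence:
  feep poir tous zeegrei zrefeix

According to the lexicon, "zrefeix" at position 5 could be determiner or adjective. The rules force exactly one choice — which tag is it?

Candidates per position — 1:feep {determiner,adjective}; 2:poir {adjective,noun}; 3:tous {determiner}; 4:zeegrei {determiner}; 5:zrefeix {determiner,adjective}.
At position 1, choosing adjective makes rule 2 impossible to satisfy; hence determiner.
At position 2, choosing adjective makes rule 4 impossible to satisfy; hence noun.
At position 5, choosing adjective makes rule 1 impossible to satisfy; hence determiner.
That leaves exactly one tagging: determiner noun determiner determiner determiner.
Check: rule 1 satisfied; rule 2 satisfied; rule 3 satisfied; rule 4 satisfied.

determiner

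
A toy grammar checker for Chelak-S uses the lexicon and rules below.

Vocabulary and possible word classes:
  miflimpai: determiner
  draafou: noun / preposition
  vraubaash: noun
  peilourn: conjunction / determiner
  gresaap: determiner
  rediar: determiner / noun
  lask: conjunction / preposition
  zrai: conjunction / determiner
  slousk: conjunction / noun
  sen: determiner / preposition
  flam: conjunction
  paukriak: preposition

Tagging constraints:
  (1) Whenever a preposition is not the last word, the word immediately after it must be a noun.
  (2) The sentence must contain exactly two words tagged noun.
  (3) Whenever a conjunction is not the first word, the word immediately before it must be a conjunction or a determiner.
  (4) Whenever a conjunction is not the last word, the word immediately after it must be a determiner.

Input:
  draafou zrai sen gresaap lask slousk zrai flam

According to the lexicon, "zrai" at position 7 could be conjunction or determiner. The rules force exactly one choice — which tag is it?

determiner

Candidates per position — 1:draafou {noun,preposition}; 2:zrai {conjunction,determiner}; 3:sen {determiner,preposition}; 4:gresaap {determiner}; 5:lask {conjunction,preposition}; 6:slousk {conjunction,noun}; 7:zrai {conjunction,determiner}; 8:flam {conjunction}.
If word 1 were preposition, no tagging could satisfy rule 1; so word 1 is noun.
If word 2 were conjunction, no tagging could satisfy rule 3; so word 2 is determiner.
If word 3 were preposition, no tagging could satisfy rule 1; so word 3 is determiner.
If word 5 were conjunction, no tagging could satisfy rule 4; so word 5 is preposition.
If word 6 were conjunction, no tagging could satisfy rule 1; so word 6 is noun.
If word 7 were conjunction, no tagging could satisfy rule 3; so word 7 is determiner.
That leaves exactly one tagging: noun determiner determiner determiner preposition noun determiner conjunction.
Rule-by-rule: rule 1 ok; rule 2 ok; rule 3 ok; rule 4 ok.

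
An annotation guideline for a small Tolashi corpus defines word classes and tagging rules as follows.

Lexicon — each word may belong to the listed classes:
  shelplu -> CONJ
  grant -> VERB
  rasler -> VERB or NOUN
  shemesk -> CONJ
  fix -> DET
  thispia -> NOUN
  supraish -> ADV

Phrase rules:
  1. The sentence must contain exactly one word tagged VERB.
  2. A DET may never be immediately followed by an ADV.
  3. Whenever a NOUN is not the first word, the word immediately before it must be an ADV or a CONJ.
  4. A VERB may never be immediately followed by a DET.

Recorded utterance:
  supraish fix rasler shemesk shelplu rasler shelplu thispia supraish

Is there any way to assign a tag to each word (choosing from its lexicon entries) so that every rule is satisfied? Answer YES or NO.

YES

Candidates per position — 1:supraish {ADV}; 2:fix {DET}; 3:rasler {VERB,NOUN}; 4:shemesk {CONJ}; 5:shelplu {CONJ}; 6:rasler {VERB,NOUN}; 7:shelplu {CONJ}; 8:thispia {NOUN}; 9:supraish {ADV}.
One satisfying assignment: ADV DET VERB CONJ CONJ NOUN CONJ NOUN ADV.
Rule-by-rule: rule 1 holds; rule 2 holds; rule 3 holds; rule 4 holds.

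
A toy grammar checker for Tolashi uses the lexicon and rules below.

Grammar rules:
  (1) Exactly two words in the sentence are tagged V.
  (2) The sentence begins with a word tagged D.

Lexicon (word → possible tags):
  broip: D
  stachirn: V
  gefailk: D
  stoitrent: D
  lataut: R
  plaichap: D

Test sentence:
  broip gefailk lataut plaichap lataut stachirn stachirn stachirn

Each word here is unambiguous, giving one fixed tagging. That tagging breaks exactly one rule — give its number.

1

Fixed tagging: D D R D R V V V.
Applying the rules: R1 fail, R2 pass.
Only rule 1 fails.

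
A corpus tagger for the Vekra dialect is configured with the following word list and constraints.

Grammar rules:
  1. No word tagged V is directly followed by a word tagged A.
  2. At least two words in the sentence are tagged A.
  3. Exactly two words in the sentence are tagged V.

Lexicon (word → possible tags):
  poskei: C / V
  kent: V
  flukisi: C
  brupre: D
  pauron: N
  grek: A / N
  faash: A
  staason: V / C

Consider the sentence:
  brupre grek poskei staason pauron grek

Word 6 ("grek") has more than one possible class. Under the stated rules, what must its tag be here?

A

Candidates per position — 1:brupre {D}; 2:grek {A,N}; 3:poskei {C,V}; 4:staason {V,C}; 5:pauron {N}; 6:grek {A,N}.
If word 2 were N, no tagging could satisfy rule 2; so word 2 is A.
If word 3 were C, no tagging could satisfy rule 3; so word 3 is V.
If word 4 were C, no tagging could satisfy rule 3; so word 4 is V.
If word 6 were N, no tagging could satisfy rule 2; so word 6 is A.
So the tagging must be: D A V V N A.
Verifying each rule — rule 1 satisfied; rule 2 satisfied; rule 3 satisfied.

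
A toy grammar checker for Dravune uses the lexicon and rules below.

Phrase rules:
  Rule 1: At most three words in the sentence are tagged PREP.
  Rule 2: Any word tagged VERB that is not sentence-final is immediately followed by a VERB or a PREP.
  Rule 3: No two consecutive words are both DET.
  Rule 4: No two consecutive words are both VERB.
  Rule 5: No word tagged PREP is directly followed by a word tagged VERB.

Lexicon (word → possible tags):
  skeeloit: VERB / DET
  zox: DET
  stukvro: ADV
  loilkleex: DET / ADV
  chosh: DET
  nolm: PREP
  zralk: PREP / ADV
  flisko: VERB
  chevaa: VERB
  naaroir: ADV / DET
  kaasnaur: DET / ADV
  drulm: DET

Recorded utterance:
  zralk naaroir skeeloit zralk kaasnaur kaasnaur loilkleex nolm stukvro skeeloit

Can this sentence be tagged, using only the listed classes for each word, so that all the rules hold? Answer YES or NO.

Candidates per position — 1:zralk {PREP,ADV}; 2:naaroir {ADV,DET}; 3:skeeloit {VERB,DET}; 4:zralk {PREP,ADV}; 5:kaasnaur {DET,ADV}; 6:kaasnaur {DET,ADV}; 7:loilkleex {DET,ADV}; 8:nolm {PREP}; 9:stukvro {ADV}; 10:skeeloit {VERB,DET}.
One satisfying assignment: ADV ADV DET PREP DET ADV ADV PREP ADV VERB.
Checking: rule 1 satisfied; rule 2 satisfied; rule 3 satisfied; rule 4 satisfied; rule 5 satisfied.

YES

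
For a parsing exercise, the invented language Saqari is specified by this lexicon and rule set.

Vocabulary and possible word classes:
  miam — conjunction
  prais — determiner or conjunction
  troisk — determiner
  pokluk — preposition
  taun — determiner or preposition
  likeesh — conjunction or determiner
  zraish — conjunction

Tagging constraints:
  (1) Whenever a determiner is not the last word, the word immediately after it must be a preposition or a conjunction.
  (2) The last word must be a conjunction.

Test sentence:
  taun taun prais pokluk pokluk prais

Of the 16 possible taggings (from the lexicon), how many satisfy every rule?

5

Candidates per position — 1:taun {determiner,preposition}; 2:taun {determiner,preposition}; 3:prais {determiner,conjunction}; 4:pokluk {preposition}; 5:pokluk {preposition}; 6:prais {determiner,conjunction}.
There are 16 candidate sequences in total.
The sequences that satisfy every rule: determiner preposition determiner preposition preposition conjunction; determiner preposition conjunction preposition preposition conjunction; preposition determiner conjunction preposition preposition conjunction; preposition preposition determiner preposition preposition conjunction; preposition preposition conjunction preposition preposition conjunction.
Count = 5.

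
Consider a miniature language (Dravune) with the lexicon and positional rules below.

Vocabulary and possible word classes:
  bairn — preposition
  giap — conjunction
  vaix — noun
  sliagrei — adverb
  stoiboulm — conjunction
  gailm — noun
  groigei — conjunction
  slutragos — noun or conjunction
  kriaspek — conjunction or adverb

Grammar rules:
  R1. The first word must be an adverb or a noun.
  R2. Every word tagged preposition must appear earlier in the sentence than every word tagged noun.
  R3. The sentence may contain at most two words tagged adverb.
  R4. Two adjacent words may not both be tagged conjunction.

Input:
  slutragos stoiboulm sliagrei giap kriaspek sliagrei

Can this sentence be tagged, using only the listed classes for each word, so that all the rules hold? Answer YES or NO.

Candidates per position — 1:slutragos {noun,conjunction}; 2:stoiboulm {conjunction}; 3:sliagrei {adverb}; 4:giap {conjunction}; 5:kriaspek {conjunction,adverb}; 6:sliagrei {adverb}.
Every candidate sequence violates at least one rule; no consistent tagging exists.

NO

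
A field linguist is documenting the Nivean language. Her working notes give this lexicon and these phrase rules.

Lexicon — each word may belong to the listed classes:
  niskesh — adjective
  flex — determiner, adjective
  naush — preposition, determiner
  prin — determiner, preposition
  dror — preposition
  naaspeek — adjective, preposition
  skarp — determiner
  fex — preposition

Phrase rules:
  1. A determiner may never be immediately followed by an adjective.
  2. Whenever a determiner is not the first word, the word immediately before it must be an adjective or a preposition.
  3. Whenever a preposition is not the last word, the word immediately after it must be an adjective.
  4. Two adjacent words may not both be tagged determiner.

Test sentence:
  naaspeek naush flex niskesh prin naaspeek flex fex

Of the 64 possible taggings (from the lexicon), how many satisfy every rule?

3

Candidates per position — 1:naaspeek {adjective,preposition}; 2:naush {preposition,determiner}; 3:flex {determiner,adjective}; 4:niskesh {adjective}; 5:prin {determiner,preposition}; 6:naaspeek {adjective,preposition}; 7:flex {determiner,adjective}; 8:fex {preposition}.
There are 64 candidate sequences in total.
The sequences that satisfy every rule: adjective preposition adjective adjective determiner preposition adjective preposition; adjective preposition adjective adjective preposition adjective determiner preposition; adjective preposition adjective adjective preposition adjective adjective preposition.
Count = 3.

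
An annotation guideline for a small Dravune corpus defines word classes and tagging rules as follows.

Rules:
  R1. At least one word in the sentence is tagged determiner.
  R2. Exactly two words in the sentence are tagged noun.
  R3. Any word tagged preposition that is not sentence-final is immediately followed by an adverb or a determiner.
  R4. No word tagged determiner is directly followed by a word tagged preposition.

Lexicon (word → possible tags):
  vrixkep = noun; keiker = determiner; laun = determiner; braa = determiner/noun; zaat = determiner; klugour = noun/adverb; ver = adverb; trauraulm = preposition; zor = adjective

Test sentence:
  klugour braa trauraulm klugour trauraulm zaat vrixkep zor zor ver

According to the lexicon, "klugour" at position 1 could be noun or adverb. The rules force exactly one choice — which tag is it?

adverb

Candidates per position — 1:klugour {noun,adverb}; 2:braa {determiner,noun}; 3:trauraulm {preposition}; 4:klugour {noun,adverb}; 5:trauraulm {preposition}; 6:zaat {determiner}; 7:vrixkep {noun}; 8:zor {adjective}; 9:zor {adjective}; 10:ver {adverb}.
If word 2 were determiner, no tagging could satisfy rule 4; so word 2 is noun.
If word 4 were noun, no tagging could satisfy rule 2; so word 4 is adverb.
If word 1 were noun, no tagging could satisfy rule 2; so word 1 is adverb.
That leaves exactly one tagging: adverb noun preposition adverb preposition determiner noun adjective adjective adverb.
Checking: rule 1 ok; rule 2 ok; rule 3 ok; rule 4 ok.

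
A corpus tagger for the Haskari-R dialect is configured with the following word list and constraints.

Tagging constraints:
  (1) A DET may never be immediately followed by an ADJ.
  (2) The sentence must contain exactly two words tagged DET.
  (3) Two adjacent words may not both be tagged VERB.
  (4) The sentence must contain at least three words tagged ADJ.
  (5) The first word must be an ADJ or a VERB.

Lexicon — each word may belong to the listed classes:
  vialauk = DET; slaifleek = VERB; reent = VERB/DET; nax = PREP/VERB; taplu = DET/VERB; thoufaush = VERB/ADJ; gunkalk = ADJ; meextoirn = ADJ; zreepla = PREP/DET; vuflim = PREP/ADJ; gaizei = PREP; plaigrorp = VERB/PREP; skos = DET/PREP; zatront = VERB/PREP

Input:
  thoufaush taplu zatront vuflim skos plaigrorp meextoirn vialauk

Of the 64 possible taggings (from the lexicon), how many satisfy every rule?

Candidates per position — 1:thoufaush {VERB,ADJ}; 2:taplu {DET,VERB}; 3:zatront {VERB,PREP}; 4:vuflim {PREP,ADJ}; 5:skos {DET,PREP}; 6:plaigrorp {VERB,PREP}; 7:meextoirn {ADJ}; 8:vialauk {DET}.
There are 64 candidate sequences in total.
Checking each against the rules leaves 6 sequences.
Count = 6.

6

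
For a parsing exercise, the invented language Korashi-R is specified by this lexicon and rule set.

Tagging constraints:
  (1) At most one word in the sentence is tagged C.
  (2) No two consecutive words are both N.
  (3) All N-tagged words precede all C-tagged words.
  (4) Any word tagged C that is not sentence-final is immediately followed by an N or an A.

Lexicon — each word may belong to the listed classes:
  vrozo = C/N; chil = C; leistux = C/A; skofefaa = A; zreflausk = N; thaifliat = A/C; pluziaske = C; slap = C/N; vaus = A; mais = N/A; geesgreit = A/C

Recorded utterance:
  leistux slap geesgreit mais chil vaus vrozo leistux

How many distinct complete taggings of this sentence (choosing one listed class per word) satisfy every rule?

Candidates per position — 1:leistux {C,A}; 2:slap {C,N}; 3:geesgreit {A,C}; 4:mais {N,A}; 5:chil {C}; 6:vaus {A}; 7:vrozo {C,N}; 8:leistux {C,A}.
There are 64 candidate sequences in total.
Every candidate sequence violates at least one rule; no consistent tagging exists.
Count = 0.

0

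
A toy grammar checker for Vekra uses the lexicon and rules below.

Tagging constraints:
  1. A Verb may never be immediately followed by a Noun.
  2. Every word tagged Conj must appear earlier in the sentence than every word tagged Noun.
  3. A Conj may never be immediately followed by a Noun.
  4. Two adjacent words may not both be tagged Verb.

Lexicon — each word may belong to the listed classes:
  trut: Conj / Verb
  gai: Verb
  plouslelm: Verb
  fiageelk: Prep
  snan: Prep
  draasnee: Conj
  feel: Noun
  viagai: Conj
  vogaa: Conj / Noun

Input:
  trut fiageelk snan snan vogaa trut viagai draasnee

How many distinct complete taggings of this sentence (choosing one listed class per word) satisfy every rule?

Candidates per position — 1:trut {Conj,Verb}; 2:fiageelk {Prep}; 3:snan {Prep}; 4:snan {Prep}; 5:vogaa {Conj,Noun}; 6:trut {Conj,Verb}; 7:viagai {Conj}; 8:draasnee {Conj}.
There are 8 candidate sequences in total.
The sequences that satisfy every rule: Conj Prep Prep Prep Conj Conj Conj Conj; Conj Prep Prep Prep Conj Verb Conj Conj; Verb Prep Prep Prep Conj Conj Conj Conj; Verb Prep Prep Prep Conj Verb Conj Conj.
Count = 4.

4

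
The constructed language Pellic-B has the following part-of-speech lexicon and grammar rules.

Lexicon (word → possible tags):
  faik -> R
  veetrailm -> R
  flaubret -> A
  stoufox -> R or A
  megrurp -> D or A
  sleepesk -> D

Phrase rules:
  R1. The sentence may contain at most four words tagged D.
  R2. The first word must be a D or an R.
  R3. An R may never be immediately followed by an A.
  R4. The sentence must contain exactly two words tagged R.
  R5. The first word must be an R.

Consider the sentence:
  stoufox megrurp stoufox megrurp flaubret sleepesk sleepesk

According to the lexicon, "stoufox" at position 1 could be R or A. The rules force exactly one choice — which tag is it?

Candidates per position — 1:stoufox {R,A}; 2:megrurp {D,A}; 3:stoufox {R,A}; 4:megrurp {D,A}; 5:flaubret {A}; 6:sleepesk {D}; 7:sleepesk {D}.
Position 1: tagging it A would leave rule 2 unsatisfiable, so it must be R.
Position 2: tagging it A would leave rule 3 unsatisfiable, so it must be D.
Position 3: tagging it A would leave rule 4 unsatisfiable, so it must be R.
Position 4: tagging it A would leave rule 3 unsatisfiable, so it must be D.
The unique satisfying tagging is: R D R D A D D.
Verifying each rule — rule 1 holds; rule 2 holds; rule 3 holds; rule 4 holds; rule 5 holds.

R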